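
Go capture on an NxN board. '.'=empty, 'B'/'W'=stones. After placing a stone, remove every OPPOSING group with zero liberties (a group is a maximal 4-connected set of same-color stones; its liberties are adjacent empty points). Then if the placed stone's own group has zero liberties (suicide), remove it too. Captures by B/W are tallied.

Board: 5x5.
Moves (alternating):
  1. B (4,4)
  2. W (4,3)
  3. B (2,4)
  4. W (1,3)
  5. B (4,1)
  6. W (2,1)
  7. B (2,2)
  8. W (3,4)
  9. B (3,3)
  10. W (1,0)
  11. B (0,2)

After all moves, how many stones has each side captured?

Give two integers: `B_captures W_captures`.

Move 1: B@(4,4) -> caps B=0 W=0
Move 2: W@(4,3) -> caps B=0 W=0
Move 3: B@(2,4) -> caps B=0 W=0
Move 4: W@(1,3) -> caps B=0 W=0
Move 5: B@(4,1) -> caps B=0 W=0
Move 6: W@(2,1) -> caps B=0 W=0
Move 7: B@(2,2) -> caps B=0 W=0
Move 8: W@(3,4) -> caps B=0 W=1
Move 9: B@(3,3) -> caps B=0 W=1
Move 10: W@(1,0) -> caps B=0 W=1
Move 11: B@(0,2) -> caps B=0 W=1

Answer: 0 1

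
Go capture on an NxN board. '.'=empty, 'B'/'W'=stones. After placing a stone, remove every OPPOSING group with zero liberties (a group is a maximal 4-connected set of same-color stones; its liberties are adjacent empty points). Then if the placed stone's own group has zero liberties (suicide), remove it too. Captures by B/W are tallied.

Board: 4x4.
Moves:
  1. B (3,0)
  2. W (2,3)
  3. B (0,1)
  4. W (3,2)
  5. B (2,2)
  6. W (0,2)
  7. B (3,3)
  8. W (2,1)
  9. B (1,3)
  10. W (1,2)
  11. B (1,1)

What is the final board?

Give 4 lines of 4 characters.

Answer: .BW.
.BWB
.W.W
B.W.

Derivation:
Move 1: B@(3,0) -> caps B=0 W=0
Move 2: W@(2,3) -> caps B=0 W=0
Move 3: B@(0,1) -> caps B=0 W=0
Move 4: W@(3,2) -> caps B=0 W=0
Move 5: B@(2,2) -> caps B=0 W=0
Move 6: W@(0,2) -> caps B=0 W=0
Move 7: B@(3,3) -> caps B=0 W=0
Move 8: W@(2,1) -> caps B=0 W=0
Move 9: B@(1,3) -> caps B=0 W=0
Move 10: W@(1,2) -> caps B=0 W=1
Move 11: B@(1,1) -> caps B=0 W=1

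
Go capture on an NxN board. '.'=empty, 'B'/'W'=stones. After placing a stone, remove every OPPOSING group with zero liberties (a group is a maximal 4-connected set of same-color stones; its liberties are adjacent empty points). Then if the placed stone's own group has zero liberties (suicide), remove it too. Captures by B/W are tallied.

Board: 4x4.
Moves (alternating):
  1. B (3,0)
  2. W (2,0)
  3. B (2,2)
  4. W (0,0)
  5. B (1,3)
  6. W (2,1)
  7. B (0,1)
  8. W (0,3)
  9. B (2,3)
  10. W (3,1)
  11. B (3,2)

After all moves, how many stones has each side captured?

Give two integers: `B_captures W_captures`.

Answer: 0 1

Derivation:
Move 1: B@(3,0) -> caps B=0 W=0
Move 2: W@(2,0) -> caps B=0 W=0
Move 3: B@(2,2) -> caps B=0 W=0
Move 4: W@(0,0) -> caps B=0 W=0
Move 5: B@(1,3) -> caps B=0 W=0
Move 6: W@(2,1) -> caps B=0 W=0
Move 7: B@(0,1) -> caps B=0 W=0
Move 8: W@(0,3) -> caps B=0 W=0
Move 9: B@(2,3) -> caps B=0 W=0
Move 10: W@(3,1) -> caps B=0 W=1
Move 11: B@(3,2) -> caps B=0 W=1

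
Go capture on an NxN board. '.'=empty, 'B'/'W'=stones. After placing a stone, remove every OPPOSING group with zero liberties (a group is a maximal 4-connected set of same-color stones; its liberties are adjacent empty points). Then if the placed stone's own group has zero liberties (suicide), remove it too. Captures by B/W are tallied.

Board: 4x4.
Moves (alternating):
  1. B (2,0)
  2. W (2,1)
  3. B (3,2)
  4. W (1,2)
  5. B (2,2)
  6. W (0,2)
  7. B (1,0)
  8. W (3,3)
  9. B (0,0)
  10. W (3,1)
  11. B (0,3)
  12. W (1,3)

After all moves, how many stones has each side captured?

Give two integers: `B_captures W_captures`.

Answer: 0 1

Derivation:
Move 1: B@(2,0) -> caps B=0 W=0
Move 2: W@(2,1) -> caps B=0 W=0
Move 3: B@(3,2) -> caps B=0 W=0
Move 4: W@(1,2) -> caps B=0 W=0
Move 5: B@(2,2) -> caps B=0 W=0
Move 6: W@(0,2) -> caps B=0 W=0
Move 7: B@(1,0) -> caps B=0 W=0
Move 8: W@(3,3) -> caps B=0 W=0
Move 9: B@(0,0) -> caps B=0 W=0
Move 10: W@(3,1) -> caps B=0 W=0
Move 11: B@(0,3) -> caps B=0 W=0
Move 12: W@(1,3) -> caps B=0 W=1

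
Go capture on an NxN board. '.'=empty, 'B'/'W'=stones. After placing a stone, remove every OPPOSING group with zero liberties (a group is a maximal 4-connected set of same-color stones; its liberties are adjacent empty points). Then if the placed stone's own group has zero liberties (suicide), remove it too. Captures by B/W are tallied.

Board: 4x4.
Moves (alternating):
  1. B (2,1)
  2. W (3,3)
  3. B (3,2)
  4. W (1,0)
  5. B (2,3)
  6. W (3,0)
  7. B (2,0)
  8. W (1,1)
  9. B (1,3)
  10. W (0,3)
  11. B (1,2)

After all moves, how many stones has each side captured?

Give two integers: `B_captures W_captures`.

Move 1: B@(2,1) -> caps B=0 W=0
Move 2: W@(3,3) -> caps B=0 W=0
Move 3: B@(3,2) -> caps B=0 W=0
Move 4: W@(1,0) -> caps B=0 W=0
Move 5: B@(2,3) -> caps B=1 W=0
Move 6: W@(3,0) -> caps B=1 W=0
Move 7: B@(2,0) -> caps B=1 W=0
Move 8: W@(1,1) -> caps B=1 W=0
Move 9: B@(1,3) -> caps B=1 W=0
Move 10: W@(0,3) -> caps B=1 W=0
Move 11: B@(1,2) -> caps B=1 W=0

Answer: 1 0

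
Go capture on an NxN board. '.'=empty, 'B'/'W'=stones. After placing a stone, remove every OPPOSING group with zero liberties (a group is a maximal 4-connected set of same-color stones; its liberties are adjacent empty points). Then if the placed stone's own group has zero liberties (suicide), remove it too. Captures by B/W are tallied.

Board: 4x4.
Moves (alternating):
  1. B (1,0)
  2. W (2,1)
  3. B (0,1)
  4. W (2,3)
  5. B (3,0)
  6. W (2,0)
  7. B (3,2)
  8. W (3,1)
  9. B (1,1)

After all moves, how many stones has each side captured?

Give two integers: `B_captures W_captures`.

Move 1: B@(1,0) -> caps B=0 W=0
Move 2: W@(2,1) -> caps B=0 W=0
Move 3: B@(0,1) -> caps B=0 W=0
Move 4: W@(2,3) -> caps B=0 W=0
Move 5: B@(3,0) -> caps B=0 W=0
Move 6: W@(2,0) -> caps B=0 W=0
Move 7: B@(3,2) -> caps B=0 W=0
Move 8: W@(3,1) -> caps B=0 W=1
Move 9: B@(1,1) -> caps B=0 W=1

Answer: 0 1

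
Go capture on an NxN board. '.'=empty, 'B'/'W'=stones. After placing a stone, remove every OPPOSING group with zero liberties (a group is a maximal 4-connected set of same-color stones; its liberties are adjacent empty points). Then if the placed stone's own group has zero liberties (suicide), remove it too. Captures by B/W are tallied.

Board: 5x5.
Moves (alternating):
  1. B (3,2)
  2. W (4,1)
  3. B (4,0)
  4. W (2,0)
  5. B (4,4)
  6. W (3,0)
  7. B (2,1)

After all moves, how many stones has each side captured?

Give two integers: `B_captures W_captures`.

Move 1: B@(3,2) -> caps B=0 W=0
Move 2: W@(4,1) -> caps B=0 W=0
Move 3: B@(4,0) -> caps B=0 W=0
Move 4: W@(2,0) -> caps B=0 W=0
Move 5: B@(4,4) -> caps B=0 W=0
Move 6: W@(3,0) -> caps B=0 W=1
Move 7: B@(2,1) -> caps B=0 W=1

Answer: 0 1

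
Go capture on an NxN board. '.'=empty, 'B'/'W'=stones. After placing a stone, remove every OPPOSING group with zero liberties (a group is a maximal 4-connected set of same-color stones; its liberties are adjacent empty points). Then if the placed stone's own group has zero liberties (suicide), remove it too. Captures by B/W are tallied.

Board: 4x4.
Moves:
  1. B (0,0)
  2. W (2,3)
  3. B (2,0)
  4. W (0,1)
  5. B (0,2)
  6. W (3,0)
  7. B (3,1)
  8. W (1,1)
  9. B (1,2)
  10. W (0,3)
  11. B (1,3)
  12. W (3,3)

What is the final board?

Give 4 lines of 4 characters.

Answer: BWB.
.WBB
B..W
.B.W

Derivation:
Move 1: B@(0,0) -> caps B=0 W=0
Move 2: W@(2,3) -> caps B=0 W=0
Move 3: B@(2,0) -> caps B=0 W=0
Move 4: W@(0,1) -> caps B=0 W=0
Move 5: B@(0,2) -> caps B=0 W=0
Move 6: W@(3,0) -> caps B=0 W=0
Move 7: B@(3,1) -> caps B=1 W=0
Move 8: W@(1,1) -> caps B=1 W=0
Move 9: B@(1,2) -> caps B=1 W=0
Move 10: W@(0,3) -> caps B=1 W=0
Move 11: B@(1,3) -> caps B=2 W=0
Move 12: W@(3,3) -> caps B=2 W=0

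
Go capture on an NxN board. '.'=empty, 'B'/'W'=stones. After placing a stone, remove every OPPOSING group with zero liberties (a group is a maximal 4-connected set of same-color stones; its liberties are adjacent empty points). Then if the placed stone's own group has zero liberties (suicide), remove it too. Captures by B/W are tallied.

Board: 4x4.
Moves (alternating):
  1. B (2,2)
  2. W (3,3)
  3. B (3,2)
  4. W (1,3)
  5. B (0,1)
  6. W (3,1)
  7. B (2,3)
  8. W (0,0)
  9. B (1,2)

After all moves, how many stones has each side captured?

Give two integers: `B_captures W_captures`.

Move 1: B@(2,2) -> caps B=0 W=0
Move 2: W@(3,3) -> caps B=0 W=0
Move 3: B@(3,2) -> caps B=0 W=0
Move 4: W@(1,3) -> caps B=0 W=0
Move 5: B@(0,1) -> caps B=0 W=0
Move 6: W@(3,1) -> caps B=0 W=0
Move 7: B@(2,3) -> caps B=1 W=0
Move 8: W@(0,0) -> caps B=1 W=0
Move 9: B@(1,2) -> caps B=1 W=0

Answer: 1 0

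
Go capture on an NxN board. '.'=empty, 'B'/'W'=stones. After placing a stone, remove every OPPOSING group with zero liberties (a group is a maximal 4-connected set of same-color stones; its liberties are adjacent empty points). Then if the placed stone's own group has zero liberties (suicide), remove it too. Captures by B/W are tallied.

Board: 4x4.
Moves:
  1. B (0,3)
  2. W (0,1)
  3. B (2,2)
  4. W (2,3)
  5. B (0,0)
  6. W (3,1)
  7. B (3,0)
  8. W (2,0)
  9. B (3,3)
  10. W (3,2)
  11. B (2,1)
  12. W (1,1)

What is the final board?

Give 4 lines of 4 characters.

Answer: BW.B
.W..
WBBW
.WW.

Derivation:
Move 1: B@(0,3) -> caps B=0 W=0
Move 2: W@(0,1) -> caps B=0 W=0
Move 3: B@(2,2) -> caps B=0 W=0
Move 4: W@(2,3) -> caps B=0 W=0
Move 5: B@(0,0) -> caps B=0 W=0
Move 6: W@(3,1) -> caps B=0 W=0
Move 7: B@(3,0) -> caps B=0 W=0
Move 8: W@(2,0) -> caps B=0 W=1
Move 9: B@(3,3) -> caps B=0 W=1
Move 10: W@(3,2) -> caps B=0 W=2
Move 11: B@(2,1) -> caps B=0 W=2
Move 12: W@(1,1) -> caps B=0 W=2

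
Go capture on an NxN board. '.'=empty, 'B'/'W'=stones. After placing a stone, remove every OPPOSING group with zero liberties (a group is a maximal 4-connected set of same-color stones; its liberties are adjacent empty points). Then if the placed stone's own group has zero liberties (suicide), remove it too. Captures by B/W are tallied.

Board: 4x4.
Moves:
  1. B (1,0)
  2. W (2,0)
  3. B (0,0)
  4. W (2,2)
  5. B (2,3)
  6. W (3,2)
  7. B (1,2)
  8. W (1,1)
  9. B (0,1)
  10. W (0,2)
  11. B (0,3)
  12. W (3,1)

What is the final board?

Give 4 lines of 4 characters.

Move 1: B@(1,0) -> caps B=0 W=0
Move 2: W@(2,0) -> caps B=0 W=0
Move 3: B@(0,0) -> caps B=0 W=0
Move 4: W@(2,2) -> caps B=0 W=0
Move 5: B@(2,3) -> caps B=0 W=0
Move 6: W@(3,2) -> caps B=0 W=0
Move 7: B@(1,2) -> caps B=0 W=0
Move 8: W@(1,1) -> caps B=0 W=0
Move 9: B@(0,1) -> caps B=0 W=0
Move 10: W@(0,2) -> caps B=0 W=3
Move 11: B@(0,3) -> caps B=0 W=3
Move 12: W@(3,1) -> caps B=0 W=3

Answer: ..WB
.WB.
W.WB
.WW.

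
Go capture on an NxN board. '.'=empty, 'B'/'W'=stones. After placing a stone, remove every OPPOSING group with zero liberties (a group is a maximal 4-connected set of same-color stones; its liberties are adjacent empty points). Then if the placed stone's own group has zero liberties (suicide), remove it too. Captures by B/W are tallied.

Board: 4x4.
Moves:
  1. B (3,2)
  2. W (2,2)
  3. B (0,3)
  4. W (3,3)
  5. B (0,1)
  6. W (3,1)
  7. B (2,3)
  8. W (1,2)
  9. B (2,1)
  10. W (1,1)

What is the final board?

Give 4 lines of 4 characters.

Answer: .B.B
.WW.
.BWB
.W.W

Derivation:
Move 1: B@(3,2) -> caps B=0 W=0
Move 2: W@(2,2) -> caps B=0 W=0
Move 3: B@(0,3) -> caps B=0 W=0
Move 4: W@(3,3) -> caps B=0 W=0
Move 5: B@(0,1) -> caps B=0 W=0
Move 6: W@(3,1) -> caps B=0 W=1
Move 7: B@(2,3) -> caps B=0 W=1
Move 8: W@(1,2) -> caps B=0 W=1
Move 9: B@(2,1) -> caps B=0 W=1
Move 10: W@(1,1) -> caps B=0 W=1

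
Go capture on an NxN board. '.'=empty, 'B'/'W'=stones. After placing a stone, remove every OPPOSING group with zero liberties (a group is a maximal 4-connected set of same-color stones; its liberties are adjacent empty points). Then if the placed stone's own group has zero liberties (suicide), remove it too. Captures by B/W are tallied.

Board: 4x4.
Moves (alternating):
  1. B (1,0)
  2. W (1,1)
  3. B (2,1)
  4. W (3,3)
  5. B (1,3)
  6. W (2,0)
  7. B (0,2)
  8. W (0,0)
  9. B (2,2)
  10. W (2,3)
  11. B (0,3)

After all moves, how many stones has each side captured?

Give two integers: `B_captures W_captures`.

Move 1: B@(1,0) -> caps B=0 W=0
Move 2: W@(1,1) -> caps B=0 W=0
Move 3: B@(2,1) -> caps B=0 W=0
Move 4: W@(3,3) -> caps B=0 W=0
Move 5: B@(1,3) -> caps B=0 W=0
Move 6: W@(2,0) -> caps B=0 W=0
Move 7: B@(0,2) -> caps B=0 W=0
Move 8: W@(0,0) -> caps B=0 W=1
Move 9: B@(2,2) -> caps B=0 W=1
Move 10: W@(2,3) -> caps B=0 W=1
Move 11: B@(0,3) -> caps B=0 W=1

Answer: 0 1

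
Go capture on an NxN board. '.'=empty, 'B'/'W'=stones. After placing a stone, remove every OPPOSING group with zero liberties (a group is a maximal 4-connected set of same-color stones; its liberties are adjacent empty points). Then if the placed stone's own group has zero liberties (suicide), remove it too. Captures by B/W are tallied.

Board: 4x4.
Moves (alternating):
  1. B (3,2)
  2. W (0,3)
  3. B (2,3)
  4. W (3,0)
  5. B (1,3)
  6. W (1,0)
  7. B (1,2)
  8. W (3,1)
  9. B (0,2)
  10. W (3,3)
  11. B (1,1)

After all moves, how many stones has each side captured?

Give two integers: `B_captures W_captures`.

Move 1: B@(3,2) -> caps B=0 W=0
Move 2: W@(0,3) -> caps B=0 W=0
Move 3: B@(2,3) -> caps B=0 W=0
Move 4: W@(3,0) -> caps B=0 W=0
Move 5: B@(1,3) -> caps B=0 W=0
Move 6: W@(1,0) -> caps B=0 W=0
Move 7: B@(1,2) -> caps B=0 W=0
Move 8: W@(3,1) -> caps B=0 W=0
Move 9: B@(0,2) -> caps B=1 W=0
Move 10: W@(3,3) -> caps B=1 W=0
Move 11: B@(1,1) -> caps B=1 W=0

Answer: 1 0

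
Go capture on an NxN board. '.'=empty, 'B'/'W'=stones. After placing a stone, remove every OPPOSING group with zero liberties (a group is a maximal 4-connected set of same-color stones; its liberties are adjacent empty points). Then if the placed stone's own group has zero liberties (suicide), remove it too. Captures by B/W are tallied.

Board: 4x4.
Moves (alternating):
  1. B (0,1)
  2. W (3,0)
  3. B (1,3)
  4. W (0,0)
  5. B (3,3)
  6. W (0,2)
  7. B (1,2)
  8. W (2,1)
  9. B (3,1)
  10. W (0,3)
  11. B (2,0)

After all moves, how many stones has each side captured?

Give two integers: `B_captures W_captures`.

Move 1: B@(0,1) -> caps B=0 W=0
Move 2: W@(3,0) -> caps B=0 W=0
Move 3: B@(1,3) -> caps B=0 W=0
Move 4: W@(0,0) -> caps B=0 W=0
Move 5: B@(3,3) -> caps B=0 W=0
Move 6: W@(0,2) -> caps B=0 W=0
Move 7: B@(1,2) -> caps B=0 W=0
Move 8: W@(2,1) -> caps B=0 W=0
Move 9: B@(3,1) -> caps B=0 W=0
Move 10: W@(0,3) -> caps B=0 W=0
Move 11: B@(2,0) -> caps B=1 W=0

Answer: 1 0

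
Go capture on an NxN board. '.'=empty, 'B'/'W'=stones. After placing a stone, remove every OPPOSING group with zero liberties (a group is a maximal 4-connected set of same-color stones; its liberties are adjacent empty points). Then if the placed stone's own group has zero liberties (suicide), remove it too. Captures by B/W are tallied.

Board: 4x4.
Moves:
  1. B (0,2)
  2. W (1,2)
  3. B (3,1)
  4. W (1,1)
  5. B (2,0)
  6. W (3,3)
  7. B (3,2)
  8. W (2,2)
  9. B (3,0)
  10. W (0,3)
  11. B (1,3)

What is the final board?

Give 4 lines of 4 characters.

Move 1: B@(0,2) -> caps B=0 W=0
Move 2: W@(1,2) -> caps B=0 W=0
Move 3: B@(3,1) -> caps B=0 W=0
Move 4: W@(1,1) -> caps B=0 W=0
Move 5: B@(2,0) -> caps B=0 W=0
Move 6: W@(3,3) -> caps B=0 W=0
Move 7: B@(3,2) -> caps B=0 W=0
Move 8: W@(2,2) -> caps B=0 W=0
Move 9: B@(3,0) -> caps B=0 W=0
Move 10: W@(0,3) -> caps B=0 W=0
Move 11: B@(1,3) -> caps B=1 W=0

Answer: ..B.
.WWB
B.W.
BBBW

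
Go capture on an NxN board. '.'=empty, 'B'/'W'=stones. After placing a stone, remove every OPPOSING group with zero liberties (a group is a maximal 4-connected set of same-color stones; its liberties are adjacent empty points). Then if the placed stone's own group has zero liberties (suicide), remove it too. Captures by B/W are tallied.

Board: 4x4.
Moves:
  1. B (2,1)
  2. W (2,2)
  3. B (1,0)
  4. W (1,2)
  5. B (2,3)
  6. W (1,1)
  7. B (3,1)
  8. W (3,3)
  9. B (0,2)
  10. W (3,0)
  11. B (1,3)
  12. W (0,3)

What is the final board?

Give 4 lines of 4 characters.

Move 1: B@(2,1) -> caps B=0 W=0
Move 2: W@(2,2) -> caps B=0 W=0
Move 3: B@(1,0) -> caps B=0 W=0
Move 4: W@(1,2) -> caps B=0 W=0
Move 5: B@(2,3) -> caps B=0 W=0
Move 6: W@(1,1) -> caps B=0 W=0
Move 7: B@(3,1) -> caps B=0 W=0
Move 8: W@(3,3) -> caps B=0 W=0
Move 9: B@(0,2) -> caps B=0 W=0
Move 10: W@(3,0) -> caps B=0 W=0
Move 11: B@(1,3) -> caps B=0 W=0
Move 12: W@(0,3) -> caps B=0 W=2

Answer: ..BW
BWW.
.BW.
WB.W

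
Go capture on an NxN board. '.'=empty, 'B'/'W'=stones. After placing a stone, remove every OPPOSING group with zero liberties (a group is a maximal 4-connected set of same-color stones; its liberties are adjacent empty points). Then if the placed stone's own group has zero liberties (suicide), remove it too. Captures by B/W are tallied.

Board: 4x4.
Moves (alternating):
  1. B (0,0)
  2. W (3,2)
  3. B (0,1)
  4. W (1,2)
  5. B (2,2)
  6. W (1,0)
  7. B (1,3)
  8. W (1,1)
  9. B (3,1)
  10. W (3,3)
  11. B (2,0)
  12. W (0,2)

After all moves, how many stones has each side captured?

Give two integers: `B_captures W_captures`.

Move 1: B@(0,0) -> caps B=0 W=0
Move 2: W@(3,2) -> caps B=0 W=0
Move 3: B@(0,1) -> caps B=0 W=0
Move 4: W@(1,2) -> caps B=0 W=0
Move 5: B@(2,2) -> caps B=0 W=0
Move 6: W@(1,0) -> caps B=0 W=0
Move 7: B@(1,3) -> caps B=0 W=0
Move 8: W@(1,1) -> caps B=0 W=0
Move 9: B@(3,1) -> caps B=0 W=0
Move 10: W@(3,3) -> caps B=0 W=0
Move 11: B@(2,0) -> caps B=0 W=0
Move 12: W@(0,2) -> caps B=0 W=2

Answer: 0 2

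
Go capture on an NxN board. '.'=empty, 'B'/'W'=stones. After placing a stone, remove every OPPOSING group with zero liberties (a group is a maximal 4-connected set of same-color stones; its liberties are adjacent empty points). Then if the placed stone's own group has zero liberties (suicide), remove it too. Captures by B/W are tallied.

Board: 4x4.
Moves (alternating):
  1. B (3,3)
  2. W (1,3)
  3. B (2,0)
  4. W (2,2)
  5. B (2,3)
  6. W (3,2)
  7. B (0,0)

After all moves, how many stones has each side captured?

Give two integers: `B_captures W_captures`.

Move 1: B@(3,3) -> caps B=0 W=0
Move 2: W@(1,3) -> caps B=0 W=0
Move 3: B@(2,0) -> caps B=0 W=0
Move 4: W@(2,2) -> caps B=0 W=0
Move 5: B@(2,3) -> caps B=0 W=0
Move 6: W@(3,2) -> caps B=0 W=2
Move 7: B@(0,0) -> caps B=0 W=2

Answer: 0 2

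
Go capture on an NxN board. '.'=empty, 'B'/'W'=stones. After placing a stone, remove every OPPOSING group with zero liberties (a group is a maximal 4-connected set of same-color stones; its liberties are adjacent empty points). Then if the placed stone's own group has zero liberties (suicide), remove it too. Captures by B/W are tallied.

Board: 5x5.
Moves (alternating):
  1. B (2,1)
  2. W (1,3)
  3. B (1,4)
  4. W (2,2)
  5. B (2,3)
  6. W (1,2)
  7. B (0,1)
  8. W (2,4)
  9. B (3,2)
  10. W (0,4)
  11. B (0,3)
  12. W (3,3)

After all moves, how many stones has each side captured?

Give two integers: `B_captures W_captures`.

Move 1: B@(2,1) -> caps B=0 W=0
Move 2: W@(1,3) -> caps B=0 W=0
Move 3: B@(1,4) -> caps B=0 W=0
Move 4: W@(2,2) -> caps B=0 W=0
Move 5: B@(2,3) -> caps B=0 W=0
Move 6: W@(1,2) -> caps B=0 W=0
Move 7: B@(0,1) -> caps B=0 W=0
Move 8: W@(2,4) -> caps B=0 W=0
Move 9: B@(3,2) -> caps B=0 W=0
Move 10: W@(0,4) -> caps B=0 W=1
Move 11: B@(0,3) -> caps B=0 W=1
Move 12: W@(3,3) -> caps B=0 W=2

Answer: 0 2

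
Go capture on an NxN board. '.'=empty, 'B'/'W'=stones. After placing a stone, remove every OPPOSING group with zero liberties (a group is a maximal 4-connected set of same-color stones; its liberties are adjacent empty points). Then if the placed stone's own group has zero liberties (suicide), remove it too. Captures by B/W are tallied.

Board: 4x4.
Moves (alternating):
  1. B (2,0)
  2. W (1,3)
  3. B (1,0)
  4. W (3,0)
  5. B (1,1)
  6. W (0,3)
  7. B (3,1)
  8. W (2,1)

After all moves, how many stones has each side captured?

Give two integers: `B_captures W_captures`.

Answer: 1 0

Derivation:
Move 1: B@(2,0) -> caps B=0 W=0
Move 2: W@(1,3) -> caps B=0 W=0
Move 3: B@(1,0) -> caps B=0 W=0
Move 4: W@(3,0) -> caps B=0 W=0
Move 5: B@(1,1) -> caps B=0 W=0
Move 6: W@(0,3) -> caps B=0 W=0
Move 7: B@(3,1) -> caps B=1 W=0
Move 8: W@(2,1) -> caps B=1 W=0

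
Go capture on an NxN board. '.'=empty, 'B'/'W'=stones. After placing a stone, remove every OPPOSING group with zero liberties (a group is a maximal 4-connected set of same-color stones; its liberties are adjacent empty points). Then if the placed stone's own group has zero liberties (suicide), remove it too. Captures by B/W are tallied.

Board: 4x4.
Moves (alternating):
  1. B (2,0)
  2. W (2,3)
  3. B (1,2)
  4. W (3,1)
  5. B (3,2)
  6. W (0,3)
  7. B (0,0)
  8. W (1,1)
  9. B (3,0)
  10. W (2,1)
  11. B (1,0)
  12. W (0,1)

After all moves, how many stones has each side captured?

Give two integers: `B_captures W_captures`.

Move 1: B@(2,0) -> caps B=0 W=0
Move 2: W@(2,3) -> caps B=0 W=0
Move 3: B@(1,2) -> caps B=0 W=0
Move 4: W@(3,1) -> caps B=0 W=0
Move 5: B@(3,2) -> caps B=0 W=0
Move 6: W@(0,3) -> caps B=0 W=0
Move 7: B@(0,0) -> caps B=0 W=0
Move 8: W@(1,1) -> caps B=0 W=0
Move 9: B@(3,0) -> caps B=0 W=0
Move 10: W@(2,1) -> caps B=0 W=0
Move 11: B@(1,0) -> caps B=0 W=0
Move 12: W@(0,1) -> caps B=0 W=4

Answer: 0 4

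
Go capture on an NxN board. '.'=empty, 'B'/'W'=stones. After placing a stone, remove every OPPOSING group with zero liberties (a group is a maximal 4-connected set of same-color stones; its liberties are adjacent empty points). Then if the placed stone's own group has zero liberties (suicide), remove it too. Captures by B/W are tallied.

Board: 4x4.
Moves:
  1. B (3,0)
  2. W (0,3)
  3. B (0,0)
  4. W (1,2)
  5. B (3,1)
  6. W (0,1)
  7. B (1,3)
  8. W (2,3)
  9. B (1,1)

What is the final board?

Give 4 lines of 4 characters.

Move 1: B@(3,0) -> caps B=0 W=0
Move 2: W@(0,3) -> caps B=0 W=0
Move 3: B@(0,0) -> caps B=0 W=0
Move 4: W@(1,2) -> caps B=0 W=0
Move 5: B@(3,1) -> caps B=0 W=0
Move 6: W@(0,1) -> caps B=0 W=0
Move 7: B@(1,3) -> caps B=0 W=0
Move 8: W@(2,3) -> caps B=0 W=1
Move 9: B@(1,1) -> caps B=0 W=1

Answer: BW.W
.BW.
...W
BB..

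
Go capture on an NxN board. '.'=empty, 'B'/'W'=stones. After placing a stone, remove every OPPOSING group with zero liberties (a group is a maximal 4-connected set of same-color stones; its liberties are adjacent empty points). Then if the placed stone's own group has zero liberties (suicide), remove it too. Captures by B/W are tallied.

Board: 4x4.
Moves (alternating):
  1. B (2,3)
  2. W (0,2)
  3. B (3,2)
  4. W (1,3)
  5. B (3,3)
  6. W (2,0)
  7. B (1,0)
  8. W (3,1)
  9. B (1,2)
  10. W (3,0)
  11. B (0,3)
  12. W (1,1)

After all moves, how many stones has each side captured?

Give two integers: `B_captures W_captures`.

Answer: 1 0

Derivation:
Move 1: B@(2,3) -> caps B=0 W=0
Move 2: W@(0,2) -> caps B=0 W=0
Move 3: B@(3,2) -> caps B=0 W=0
Move 4: W@(1,3) -> caps B=0 W=0
Move 5: B@(3,3) -> caps B=0 W=0
Move 6: W@(2,0) -> caps B=0 W=0
Move 7: B@(1,0) -> caps B=0 W=0
Move 8: W@(3,1) -> caps B=0 W=0
Move 9: B@(1,2) -> caps B=0 W=0
Move 10: W@(3,0) -> caps B=0 W=0
Move 11: B@(0,3) -> caps B=1 W=0
Move 12: W@(1,1) -> caps B=1 W=0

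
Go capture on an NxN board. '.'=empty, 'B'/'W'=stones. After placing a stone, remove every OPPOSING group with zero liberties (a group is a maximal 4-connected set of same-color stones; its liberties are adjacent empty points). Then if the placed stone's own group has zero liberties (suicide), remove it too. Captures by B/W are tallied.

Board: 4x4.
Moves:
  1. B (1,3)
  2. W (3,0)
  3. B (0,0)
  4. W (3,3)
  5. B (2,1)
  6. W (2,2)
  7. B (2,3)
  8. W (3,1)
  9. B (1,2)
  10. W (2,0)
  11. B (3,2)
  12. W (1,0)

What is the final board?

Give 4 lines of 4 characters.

Move 1: B@(1,3) -> caps B=0 W=0
Move 2: W@(3,0) -> caps B=0 W=0
Move 3: B@(0,0) -> caps B=0 W=0
Move 4: W@(3,3) -> caps B=0 W=0
Move 5: B@(2,1) -> caps B=0 W=0
Move 6: W@(2,2) -> caps B=0 W=0
Move 7: B@(2,3) -> caps B=0 W=0
Move 8: W@(3,1) -> caps B=0 W=0
Move 9: B@(1,2) -> caps B=0 W=0
Move 10: W@(2,0) -> caps B=0 W=0
Move 11: B@(3,2) -> caps B=2 W=0
Move 12: W@(1,0) -> caps B=2 W=0

Answer: B...
W.BB
WB.B
WWB.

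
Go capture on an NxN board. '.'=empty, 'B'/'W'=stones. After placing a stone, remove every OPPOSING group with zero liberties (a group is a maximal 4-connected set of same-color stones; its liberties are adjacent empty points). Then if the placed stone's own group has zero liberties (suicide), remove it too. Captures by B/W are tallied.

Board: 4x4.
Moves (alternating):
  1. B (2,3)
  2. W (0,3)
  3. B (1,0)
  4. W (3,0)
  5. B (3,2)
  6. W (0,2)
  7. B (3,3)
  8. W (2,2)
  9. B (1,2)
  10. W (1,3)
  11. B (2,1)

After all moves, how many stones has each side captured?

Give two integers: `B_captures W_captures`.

Answer: 1 0

Derivation:
Move 1: B@(2,3) -> caps B=0 W=0
Move 2: W@(0,3) -> caps B=0 W=0
Move 3: B@(1,0) -> caps B=0 W=0
Move 4: W@(3,0) -> caps B=0 W=0
Move 5: B@(3,2) -> caps B=0 W=0
Move 6: W@(0,2) -> caps B=0 W=0
Move 7: B@(3,3) -> caps B=0 W=0
Move 8: W@(2,2) -> caps B=0 W=0
Move 9: B@(1,2) -> caps B=0 W=0
Move 10: W@(1,3) -> caps B=0 W=0
Move 11: B@(2,1) -> caps B=1 W=0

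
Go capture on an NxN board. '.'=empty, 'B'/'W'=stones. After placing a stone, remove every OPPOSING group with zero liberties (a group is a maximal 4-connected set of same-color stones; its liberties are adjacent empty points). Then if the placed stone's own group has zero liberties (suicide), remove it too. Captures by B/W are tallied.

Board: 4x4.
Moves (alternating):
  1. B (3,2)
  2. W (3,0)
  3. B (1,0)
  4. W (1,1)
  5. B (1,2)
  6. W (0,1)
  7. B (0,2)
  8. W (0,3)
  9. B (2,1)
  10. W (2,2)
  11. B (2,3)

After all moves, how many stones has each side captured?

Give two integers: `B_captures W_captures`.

Move 1: B@(3,2) -> caps B=0 W=0
Move 2: W@(3,0) -> caps B=0 W=0
Move 3: B@(1,0) -> caps B=0 W=0
Move 4: W@(1,1) -> caps B=0 W=0
Move 5: B@(1,2) -> caps B=0 W=0
Move 6: W@(0,1) -> caps B=0 W=0
Move 7: B@(0,2) -> caps B=0 W=0
Move 8: W@(0,3) -> caps B=0 W=0
Move 9: B@(2,1) -> caps B=0 W=0
Move 10: W@(2,2) -> caps B=0 W=0
Move 11: B@(2,3) -> caps B=1 W=0

Answer: 1 0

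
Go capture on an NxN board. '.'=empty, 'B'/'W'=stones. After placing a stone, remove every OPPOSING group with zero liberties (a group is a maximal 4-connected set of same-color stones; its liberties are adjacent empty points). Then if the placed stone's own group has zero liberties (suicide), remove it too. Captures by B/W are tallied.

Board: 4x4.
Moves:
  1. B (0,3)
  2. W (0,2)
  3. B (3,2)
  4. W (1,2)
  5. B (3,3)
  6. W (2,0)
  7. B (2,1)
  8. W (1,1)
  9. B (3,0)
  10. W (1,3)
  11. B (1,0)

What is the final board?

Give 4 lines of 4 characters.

Move 1: B@(0,3) -> caps B=0 W=0
Move 2: W@(0,2) -> caps B=0 W=0
Move 3: B@(3,2) -> caps B=0 W=0
Move 4: W@(1,2) -> caps B=0 W=0
Move 5: B@(3,3) -> caps B=0 W=0
Move 6: W@(2,0) -> caps B=0 W=0
Move 7: B@(2,1) -> caps B=0 W=0
Move 8: W@(1,1) -> caps B=0 W=0
Move 9: B@(3,0) -> caps B=0 W=0
Move 10: W@(1,3) -> caps B=0 W=1
Move 11: B@(1,0) -> caps B=1 W=1

Answer: ..W.
BWWW
.B..
B.BB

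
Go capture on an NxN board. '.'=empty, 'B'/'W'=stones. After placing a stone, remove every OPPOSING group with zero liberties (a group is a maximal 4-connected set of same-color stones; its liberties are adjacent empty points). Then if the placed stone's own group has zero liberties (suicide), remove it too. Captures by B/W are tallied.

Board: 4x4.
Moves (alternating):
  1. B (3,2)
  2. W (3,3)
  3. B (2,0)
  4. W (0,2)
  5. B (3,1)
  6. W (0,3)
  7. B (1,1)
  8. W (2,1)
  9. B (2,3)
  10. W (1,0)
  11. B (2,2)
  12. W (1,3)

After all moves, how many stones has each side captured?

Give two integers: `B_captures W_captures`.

Move 1: B@(3,2) -> caps B=0 W=0
Move 2: W@(3,3) -> caps B=0 W=0
Move 3: B@(2,0) -> caps B=0 W=0
Move 4: W@(0,2) -> caps B=0 W=0
Move 5: B@(3,1) -> caps B=0 W=0
Move 6: W@(0,3) -> caps B=0 W=0
Move 7: B@(1,1) -> caps B=0 W=0
Move 8: W@(2,1) -> caps B=0 W=0
Move 9: B@(2,3) -> caps B=1 W=0
Move 10: W@(1,0) -> caps B=1 W=0
Move 11: B@(2,2) -> caps B=2 W=0
Move 12: W@(1,3) -> caps B=2 W=0

Answer: 2 0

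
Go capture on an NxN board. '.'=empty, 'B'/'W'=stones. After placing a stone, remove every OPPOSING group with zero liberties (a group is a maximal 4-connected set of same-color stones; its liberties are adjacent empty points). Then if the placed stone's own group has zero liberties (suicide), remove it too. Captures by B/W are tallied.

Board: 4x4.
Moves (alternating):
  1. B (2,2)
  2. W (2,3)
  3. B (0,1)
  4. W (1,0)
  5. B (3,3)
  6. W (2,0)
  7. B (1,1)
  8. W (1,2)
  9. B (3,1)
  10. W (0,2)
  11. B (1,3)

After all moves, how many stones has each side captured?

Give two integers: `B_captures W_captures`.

Answer: 1 0

Derivation:
Move 1: B@(2,2) -> caps B=0 W=0
Move 2: W@(2,3) -> caps B=0 W=0
Move 3: B@(0,1) -> caps B=0 W=0
Move 4: W@(1,0) -> caps B=0 W=0
Move 5: B@(3,3) -> caps B=0 W=0
Move 6: W@(2,0) -> caps B=0 W=0
Move 7: B@(1,1) -> caps B=0 W=0
Move 8: W@(1,2) -> caps B=0 W=0
Move 9: B@(3,1) -> caps B=0 W=0
Move 10: W@(0,2) -> caps B=0 W=0
Move 11: B@(1,3) -> caps B=1 W=0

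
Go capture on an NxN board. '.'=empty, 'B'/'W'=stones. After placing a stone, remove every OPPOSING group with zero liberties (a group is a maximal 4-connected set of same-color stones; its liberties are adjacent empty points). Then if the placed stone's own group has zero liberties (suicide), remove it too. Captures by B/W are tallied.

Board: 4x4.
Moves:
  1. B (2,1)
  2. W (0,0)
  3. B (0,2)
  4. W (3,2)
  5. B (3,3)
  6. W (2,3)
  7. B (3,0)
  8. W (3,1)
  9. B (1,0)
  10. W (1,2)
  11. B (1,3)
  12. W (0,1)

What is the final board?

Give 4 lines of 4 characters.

Answer: WWB.
B.WB
.B.W
BWW.

Derivation:
Move 1: B@(2,1) -> caps B=0 W=0
Move 2: W@(0,0) -> caps B=0 W=0
Move 3: B@(0,2) -> caps B=0 W=0
Move 4: W@(3,2) -> caps B=0 W=0
Move 5: B@(3,3) -> caps B=0 W=0
Move 6: W@(2,3) -> caps B=0 W=1
Move 7: B@(3,0) -> caps B=0 W=1
Move 8: W@(3,1) -> caps B=0 W=1
Move 9: B@(1,0) -> caps B=0 W=1
Move 10: W@(1,2) -> caps B=0 W=1
Move 11: B@(1,3) -> caps B=0 W=1
Move 12: W@(0,1) -> caps B=0 W=1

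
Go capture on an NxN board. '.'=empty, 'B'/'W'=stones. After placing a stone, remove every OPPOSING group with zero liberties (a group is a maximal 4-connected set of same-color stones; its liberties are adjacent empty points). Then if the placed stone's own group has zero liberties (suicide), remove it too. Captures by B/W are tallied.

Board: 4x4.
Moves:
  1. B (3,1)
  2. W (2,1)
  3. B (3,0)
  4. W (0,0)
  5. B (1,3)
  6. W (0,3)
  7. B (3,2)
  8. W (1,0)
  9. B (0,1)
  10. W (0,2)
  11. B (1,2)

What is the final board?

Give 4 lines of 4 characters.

Move 1: B@(3,1) -> caps B=0 W=0
Move 2: W@(2,1) -> caps B=0 W=0
Move 3: B@(3,0) -> caps B=0 W=0
Move 4: W@(0,0) -> caps B=0 W=0
Move 5: B@(1,3) -> caps B=0 W=0
Move 6: W@(0,3) -> caps B=0 W=0
Move 7: B@(3,2) -> caps B=0 W=0
Move 8: W@(1,0) -> caps B=0 W=0
Move 9: B@(0,1) -> caps B=0 W=0
Move 10: W@(0,2) -> caps B=0 W=0
Move 11: B@(1,2) -> caps B=2 W=0

Answer: WB..
W.BB
.W..
BBB.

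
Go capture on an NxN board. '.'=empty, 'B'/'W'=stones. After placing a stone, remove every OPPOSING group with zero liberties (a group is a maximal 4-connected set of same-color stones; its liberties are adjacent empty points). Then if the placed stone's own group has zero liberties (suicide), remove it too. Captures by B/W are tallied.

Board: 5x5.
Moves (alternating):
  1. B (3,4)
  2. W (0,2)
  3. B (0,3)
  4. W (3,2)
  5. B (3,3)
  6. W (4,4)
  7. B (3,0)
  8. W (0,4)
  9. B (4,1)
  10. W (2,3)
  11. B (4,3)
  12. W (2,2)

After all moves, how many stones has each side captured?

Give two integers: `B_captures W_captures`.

Answer: 1 0

Derivation:
Move 1: B@(3,4) -> caps B=0 W=0
Move 2: W@(0,2) -> caps B=0 W=0
Move 3: B@(0,3) -> caps B=0 W=0
Move 4: W@(3,2) -> caps B=0 W=0
Move 5: B@(3,3) -> caps B=0 W=0
Move 6: W@(4,4) -> caps B=0 W=0
Move 7: B@(3,0) -> caps B=0 W=0
Move 8: W@(0,4) -> caps B=0 W=0
Move 9: B@(4,1) -> caps B=0 W=0
Move 10: W@(2,3) -> caps B=0 W=0
Move 11: B@(4,3) -> caps B=1 W=0
Move 12: W@(2,2) -> caps B=1 W=0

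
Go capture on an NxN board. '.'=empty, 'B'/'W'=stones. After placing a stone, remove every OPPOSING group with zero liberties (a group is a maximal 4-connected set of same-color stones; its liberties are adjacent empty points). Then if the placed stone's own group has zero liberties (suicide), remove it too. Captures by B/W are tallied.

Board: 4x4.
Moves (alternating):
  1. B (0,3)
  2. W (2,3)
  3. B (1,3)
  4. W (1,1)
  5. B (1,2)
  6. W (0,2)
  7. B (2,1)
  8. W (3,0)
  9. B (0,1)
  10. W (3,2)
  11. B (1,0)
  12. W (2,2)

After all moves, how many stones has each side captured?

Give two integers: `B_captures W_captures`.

Move 1: B@(0,3) -> caps B=0 W=0
Move 2: W@(2,3) -> caps B=0 W=0
Move 3: B@(1,3) -> caps B=0 W=0
Move 4: W@(1,1) -> caps B=0 W=0
Move 5: B@(1,2) -> caps B=0 W=0
Move 6: W@(0,2) -> caps B=0 W=0
Move 7: B@(2,1) -> caps B=0 W=0
Move 8: W@(3,0) -> caps B=0 W=0
Move 9: B@(0,1) -> caps B=1 W=0
Move 10: W@(3,2) -> caps B=1 W=0
Move 11: B@(1,0) -> caps B=2 W=0
Move 12: W@(2,2) -> caps B=2 W=0

Answer: 2 0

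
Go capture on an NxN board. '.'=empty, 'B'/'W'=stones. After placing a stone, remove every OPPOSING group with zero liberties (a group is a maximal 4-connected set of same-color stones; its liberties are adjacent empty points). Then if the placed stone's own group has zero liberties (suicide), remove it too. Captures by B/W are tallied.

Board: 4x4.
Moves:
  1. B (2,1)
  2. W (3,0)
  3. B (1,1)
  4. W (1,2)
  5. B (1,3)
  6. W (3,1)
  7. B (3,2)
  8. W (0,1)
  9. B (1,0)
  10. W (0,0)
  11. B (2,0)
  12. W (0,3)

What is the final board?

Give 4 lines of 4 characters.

Move 1: B@(2,1) -> caps B=0 W=0
Move 2: W@(3,0) -> caps B=0 W=0
Move 3: B@(1,1) -> caps B=0 W=0
Move 4: W@(1,2) -> caps B=0 W=0
Move 5: B@(1,3) -> caps B=0 W=0
Move 6: W@(3,1) -> caps B=0 W=0
Move 7: B@(3,2) -> caps B=0 W=0
Move 8: W@(0,1) -> caps B=0 W=0
Move 9: B@(1,0) -> caps B=0 W=0
Move 10: W@(0,0) -> caps B=0 W=0
Move 11: B@(2,0) -> caps B=2 W=0
Move 12: W@(0,3) -> caps B=2 W=0

Answer: WW.W
BBWB
BB..
..B.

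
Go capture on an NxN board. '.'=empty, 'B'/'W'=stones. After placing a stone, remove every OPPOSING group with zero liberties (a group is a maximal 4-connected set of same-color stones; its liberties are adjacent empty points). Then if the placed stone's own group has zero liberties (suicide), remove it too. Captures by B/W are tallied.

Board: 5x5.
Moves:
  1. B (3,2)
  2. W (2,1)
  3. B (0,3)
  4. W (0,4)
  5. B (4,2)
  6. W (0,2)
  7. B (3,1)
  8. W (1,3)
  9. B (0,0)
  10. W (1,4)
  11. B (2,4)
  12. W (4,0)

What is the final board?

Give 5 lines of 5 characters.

Move 1: B@(3,2) -> caps B=0 W=0
Move 2: W@(2,1) -> caps B=0 W=0
Move 3: B@(0,3) -> caps B=0 W=0
Move 4: W@(0,4) -> caps B=0 W=0
Move 5: B@(4,2) -> caps B=0 W=0
Move 6: W@(0,2) -> caps B=0 W=0
Move 7: B@(3,1) -> caps B=0 W=0
Move 8: W@(1,3) -> caps B=0 W=1
Move 9: B@(0,0) -> caps B=0 W=1
Move 10: W@(1,4) -> caps B=0 W=1
Move 11: B@(2,4) -> caps B=0 W=1
Move 12: W@(4,0) -> caps B=0 W=1

Answer: B.W.W
...WW
.W..B
.BB..
W.B..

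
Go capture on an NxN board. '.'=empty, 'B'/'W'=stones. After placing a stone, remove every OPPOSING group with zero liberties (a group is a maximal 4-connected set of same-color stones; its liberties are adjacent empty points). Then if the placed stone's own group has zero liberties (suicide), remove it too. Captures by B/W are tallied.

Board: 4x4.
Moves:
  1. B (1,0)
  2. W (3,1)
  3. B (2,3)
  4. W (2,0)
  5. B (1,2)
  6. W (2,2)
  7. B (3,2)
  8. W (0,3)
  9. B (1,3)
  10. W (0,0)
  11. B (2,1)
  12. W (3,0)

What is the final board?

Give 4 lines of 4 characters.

Answer: W..W
B.BB
.B.B
..B.

Derivation:
Move 1: B@(1,0) -> caps B=0 W=0
Move 2: W@(3,1) -> caps B=0 W=0
Move 3: B@(2,3) -> caps B=0 W=0
Move 4: W@(2,0) -> caps B=0 W=0
Move 5: B@(1,2) -> caps B=0 W=0
Move 6: W@(2,2) -> caps B=0 W=0
Move 7: B@(3,2) -> caps B=0 W=0
Move 8: W@(0,3) -> caps B=0 W=0
Move 9: B@(1,3) -> caps B=0 W=0
Move 10: W@(0,0) -> caps B=0 W=0
Move 11: B@(2,1) -> caps B=1 W=0
Move 12: W@(3,0) -> caps B=1 W=0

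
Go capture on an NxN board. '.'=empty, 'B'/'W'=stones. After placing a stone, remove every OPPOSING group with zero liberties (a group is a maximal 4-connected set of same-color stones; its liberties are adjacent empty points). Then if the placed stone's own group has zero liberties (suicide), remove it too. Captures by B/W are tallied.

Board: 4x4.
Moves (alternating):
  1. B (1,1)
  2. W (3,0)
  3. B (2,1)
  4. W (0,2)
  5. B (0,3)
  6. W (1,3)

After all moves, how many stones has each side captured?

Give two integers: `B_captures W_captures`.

Move 1: B@(1,1) -> caps B=0 W=0
Move 2: W@(3,0) -> caps B=0 W=0
Move 3: B@(2,1) -> caps B=0 W=0
Move 4: W@(0,2) -> caps B=0 W=0
Move 5: B@(0,3) -> caps B=0 W=0
Move 6: W@(1,3) -> caps B=0 W=1

Answer: 0 1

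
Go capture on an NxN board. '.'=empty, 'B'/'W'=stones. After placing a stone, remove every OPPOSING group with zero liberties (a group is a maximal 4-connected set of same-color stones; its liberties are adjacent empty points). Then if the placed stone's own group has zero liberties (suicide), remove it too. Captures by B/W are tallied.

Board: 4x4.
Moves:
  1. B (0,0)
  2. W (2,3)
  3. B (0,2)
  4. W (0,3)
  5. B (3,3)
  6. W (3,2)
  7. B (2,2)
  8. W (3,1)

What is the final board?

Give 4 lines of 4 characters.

Answer: B.BW
....
..BW
.WW.

Derivation:
Move 1: B@(0,0) -> caps B=0 W=0
Move 2: W@(2,3) -> caps B=0 W=0
Move 3: B@(0,2) -> caps B=0 W=0
Move 4: W@(0,3) -> caps B=0 W=0
Move 5: B@(3,3) -> caps B=0 W=0
Move 6: W@(3,2) -> caps B=0 W=1
Move 7: B@(2,2) -> caps B=0 W=1
Move 8: W@(3,1) -> caps B=0 W=1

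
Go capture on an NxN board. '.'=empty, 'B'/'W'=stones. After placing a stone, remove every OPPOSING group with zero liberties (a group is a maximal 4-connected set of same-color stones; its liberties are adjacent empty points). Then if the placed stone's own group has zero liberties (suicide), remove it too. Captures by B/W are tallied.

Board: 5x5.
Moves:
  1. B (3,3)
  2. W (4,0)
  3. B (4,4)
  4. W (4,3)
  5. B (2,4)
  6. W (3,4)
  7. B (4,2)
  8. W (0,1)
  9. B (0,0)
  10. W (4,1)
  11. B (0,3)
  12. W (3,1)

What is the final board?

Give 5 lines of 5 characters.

Move 1: B@(3,3) -> caps B=0 W=0
Move 2: W@(4,0) -> caps B=0 W=0
Move 3: B@(4,4) -> caps B=0 W=0
Move 4: W@(4,3) -> caps B=0 W=0
Move 5: B@(2,4) -> caps B=0 W=0
Move 6: W@(3,4) -> caps B=0 W=1
Move 7: B@(4,2) -> caps B=0 W=1
Move 8: W@(0,1) -> caps B=0 W=1
Move 9: B@(0,0) -> caps B=0 W=1
Move 10: W@(4,1) -> caps B=0 W=1
Move 11: B@(0,3) -> caps B=0 W=1
Move 12: W@(3,1) -> caps B=0 W=1

Answer: BW.B.
.....
....B
.W.BW
WWBW.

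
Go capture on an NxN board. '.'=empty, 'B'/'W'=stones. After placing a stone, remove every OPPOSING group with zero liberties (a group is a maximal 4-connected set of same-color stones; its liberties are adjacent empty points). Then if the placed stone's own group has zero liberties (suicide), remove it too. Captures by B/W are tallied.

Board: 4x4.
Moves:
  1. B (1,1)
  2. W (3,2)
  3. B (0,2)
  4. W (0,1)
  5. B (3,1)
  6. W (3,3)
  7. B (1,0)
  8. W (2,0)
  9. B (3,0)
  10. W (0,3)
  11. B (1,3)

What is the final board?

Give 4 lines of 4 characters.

Move 1: B@(1,1) -> caps B=0 W=0
Move 2: W@(3,2) -> caps B=0 W=0
Move 3: B@(0,2) -> caps B=0 W=0
Move 4: W@(0,1) -> caps B=0 W=0
Move 5: B@(3,1) -> caps B=0 W=0
Move 6: W@(3,3) -> caps B=0 W=0
Move 7: B@(1,0) -> caps B=0 W=0
Move 8: W@(2,0) -> caps B=0 W=0
Move 9: B@(3,0) -> caps B=0 W=0
Move 10: W@(0,3) -> caps B=0 W=0
Move 11: B@(1,3) -> caps B=1 W=0

Answer: .WB.
BB.B
W...
BBWW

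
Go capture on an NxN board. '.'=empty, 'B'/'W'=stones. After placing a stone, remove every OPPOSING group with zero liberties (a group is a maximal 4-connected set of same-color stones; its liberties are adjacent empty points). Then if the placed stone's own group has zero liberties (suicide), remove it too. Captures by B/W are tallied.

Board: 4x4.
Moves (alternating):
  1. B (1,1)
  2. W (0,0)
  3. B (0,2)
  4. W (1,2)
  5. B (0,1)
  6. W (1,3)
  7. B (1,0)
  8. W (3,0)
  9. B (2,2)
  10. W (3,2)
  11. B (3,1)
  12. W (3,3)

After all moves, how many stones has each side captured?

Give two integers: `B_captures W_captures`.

Answer: 1 0

Derivation:
Move 1: B@(1,1) -> caps B=0 W=0
Move 2: W@(0,0) -> caps B=0 W=0
Move 3: B@(0,2) -> caps B=0 W=0
Move 4: W@(1,2) -> caps B=0 W=0
Move 5: B@(0,1) -> caps B=0 W=0
Move 6: W@(1,3) -> caps B=0 W=0
Move 7: B@(1,0) -> caps B=1 W=0
Move 8: W@(3,0) -> caps B=1 W=0
Move 9: B@(2,2) -> caps B=1 W=0
Move 10: W@(3,2) -> caps B=1 W=0
Move 11: B@(3,1) -> caps B=1 W=0
Move 12: W@(3,3) -> caps B=1 W=0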